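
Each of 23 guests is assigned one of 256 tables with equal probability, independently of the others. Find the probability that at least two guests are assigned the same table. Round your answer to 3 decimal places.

0.639

It's easier to compute the probability that all 23 are distinct.
P(all distinct) = 256/256 · 255/256 · ··· · 234/256 ≈ 0.361.
So the probability of at least one match is 1 − 0.361 = 0.639.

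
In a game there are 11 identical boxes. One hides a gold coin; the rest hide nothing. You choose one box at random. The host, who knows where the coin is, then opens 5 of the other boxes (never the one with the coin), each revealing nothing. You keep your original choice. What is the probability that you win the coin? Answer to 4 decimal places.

The host can always open 5 empty boxes regardless of your choice, so the reveals give no information about your original box.
P(win by staying) = 1/11 ≈ 0.0909.

0.0909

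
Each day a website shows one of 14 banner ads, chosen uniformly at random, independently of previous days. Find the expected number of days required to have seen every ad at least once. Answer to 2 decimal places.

After i distinct types are collected, each trial gives a new one with probability (14−i)/14, so the expected wait for the next new type is 14/(14−i).
E = 14/14 + 14/13 + 14/12 + 14/11 + 14/10 + 14/9 + 14/8 + 14/7 + 14/6 + 14/5 + 14/4 + 14/3 + 14/2 + 14/1 = 1171733/25740 ≈ 45.52.

45.52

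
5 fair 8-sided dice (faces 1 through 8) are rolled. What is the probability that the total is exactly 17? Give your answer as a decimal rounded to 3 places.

0.045

There are 8^5 = 32768 equally likely outcomes.
The number of ordered 5-tuples from {1,…,8} summing to 17 is 1470.
P(sum = 17) = 1470/32768 = 735/16384 ≈ 0.045.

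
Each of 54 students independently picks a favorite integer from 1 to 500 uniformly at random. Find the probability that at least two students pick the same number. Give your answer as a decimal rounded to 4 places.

It's easier to compute the probability that all 54 are distinct.
P(all distinct) = 500/500 · 499/500 · ··· · 447/500 ≈ 0.0513.
So the probability of at least one match is 1 − 0.0513 = 0.9487.

0.9487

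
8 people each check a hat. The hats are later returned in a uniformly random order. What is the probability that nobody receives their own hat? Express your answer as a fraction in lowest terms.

This is the derangement probability: permutations of 8 with no fixed point.
D(8) = 8! · (1 − 1/1! + 1/2! − ··· + (−1)^8/8!) = 14833.
P = 14833/40320 = 2119/5760.

2119/5760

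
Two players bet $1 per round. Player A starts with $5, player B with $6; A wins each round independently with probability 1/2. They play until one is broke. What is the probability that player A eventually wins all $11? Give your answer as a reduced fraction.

5/11

With a fair step, P(i) = ½P(i−1) + ½P(i+1) with P(0)=0, P(11)=1 has the linear solution P(i) = i/11.
P(5) = 5/11.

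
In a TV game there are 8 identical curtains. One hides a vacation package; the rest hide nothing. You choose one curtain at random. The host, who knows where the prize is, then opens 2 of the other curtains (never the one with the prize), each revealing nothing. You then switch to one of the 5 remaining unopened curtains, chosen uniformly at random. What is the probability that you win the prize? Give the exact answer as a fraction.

Your original curtain holds the prize with probability 1/8, so the other 7 collectively hold it with probability 7/8.
The host can always find 2 empty curtains to open, so the reveals don't change that 7/8; it is now spread over the 5 remaining unopened curtains.
P(win by switching) = (7/8) · (1/5) = 7/40.

7/40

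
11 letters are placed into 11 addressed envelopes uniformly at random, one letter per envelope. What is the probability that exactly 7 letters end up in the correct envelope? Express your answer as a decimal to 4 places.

Choose which 7 of the 11 are fixed: C(11,7) = 330 ways.
The remaining 4 must have no fixed point: D(4) = 9.
P = 330·9/39916800 = 1/13440 ≈ 0.0001.

0.0001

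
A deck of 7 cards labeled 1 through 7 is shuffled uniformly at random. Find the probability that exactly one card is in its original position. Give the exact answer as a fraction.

Choose which one is fixed: C(7,1) = 7 ways.
The remaining 6 must have no fixed point: D(6) = 265.
P = 7·265/5040 = 53/144.

53/144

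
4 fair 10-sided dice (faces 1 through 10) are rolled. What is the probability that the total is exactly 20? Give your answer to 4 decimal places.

0.0633

There are 10^4 = 10000 equally likely outcomes.
The number of ordered 4-tuples from {1,…,10} summing to 20 is 633.
P(sum = 20) = 633/10000 ≈ 0.0633.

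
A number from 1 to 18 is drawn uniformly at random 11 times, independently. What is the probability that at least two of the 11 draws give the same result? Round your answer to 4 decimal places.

0.9802

P(all 11 different) = 18/18 · 17/18 · ··· · 8/18 ≈ 0.0198.
P(at least two equal) = 1 − 0.0198 = 0.9802.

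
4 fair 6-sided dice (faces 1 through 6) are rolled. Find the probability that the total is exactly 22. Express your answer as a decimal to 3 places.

There are 6^4 = 1296 equally likely outcomes.
The number of ordered 4-tuples from {1,…,6} summing to 22 is 10.
P(sum = 22) = 10/1296 = 5/648 ≈ 0.008.

0.008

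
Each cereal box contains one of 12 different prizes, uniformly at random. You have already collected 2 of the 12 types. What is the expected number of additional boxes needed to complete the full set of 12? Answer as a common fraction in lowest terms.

7381/210

Starting from 2 distinct types, each trial gives a new one with probability (12−i)/12 when i types are held, so the wait for the next new type is 12/(12−i).
E = 12/10 + 12/9 + 12/8 + 12/7 + 12/6 + 12/5 + 12/4 + 12/3 + 12/2 + 12/1 = 7381/210.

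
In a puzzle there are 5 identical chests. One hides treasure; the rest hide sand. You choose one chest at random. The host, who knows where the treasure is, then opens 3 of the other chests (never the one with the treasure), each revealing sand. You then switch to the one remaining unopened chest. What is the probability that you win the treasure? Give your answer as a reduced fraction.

4/5

Your original chest holds the treasure with probability 1/5, so the other 4 collectively hold it with probability 4/5.
The host can always find 3 empty chests to open, so the reveals don't change that 4/5; it is now spread over the 1 remaining unopened chest.
P(win by switching) = (4/5) · (1/1) = 4/5.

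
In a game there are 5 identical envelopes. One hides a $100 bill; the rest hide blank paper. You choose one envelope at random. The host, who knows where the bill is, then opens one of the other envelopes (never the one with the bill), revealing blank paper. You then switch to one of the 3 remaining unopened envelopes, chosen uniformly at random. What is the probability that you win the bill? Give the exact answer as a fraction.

Your original envelope holds the bill with probability 1/5, so the other 4 collectively hold it with probability 4/5.
The host can always find an empty envelope to open, so this doesn't change that 4/5; it is now spread over the 3 remaining unopened envelopes.
P(win by switching) = (4/5) · (1/3) = 4/15.

4/15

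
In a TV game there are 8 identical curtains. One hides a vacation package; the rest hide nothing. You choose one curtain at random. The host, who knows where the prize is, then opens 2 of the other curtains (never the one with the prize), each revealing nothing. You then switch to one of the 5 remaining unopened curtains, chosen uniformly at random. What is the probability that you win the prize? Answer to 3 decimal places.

Your original curtain holds the prize with probability 1/8, so the other 7 collectively hold it with probability 7/8.
The host can always find 2 empty curtains to open, so the reveals don't change that 7/8; it is now spread over the 5 remaining unopened curtains.
P(win by switching) = (7/8) · (1/5) = 7/40 ≈ 0.175.

0.175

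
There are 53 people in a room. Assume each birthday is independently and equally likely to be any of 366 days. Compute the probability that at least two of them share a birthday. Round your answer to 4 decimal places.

It's easier to compute the probability that all 53 are distinct.
P(all distinct) = 366/366 · 365/366 · ··· · 314/366 ≈ 0.0191.
So the probability of at least one match is 1 − 0.0191 = 0.9809.

0.9809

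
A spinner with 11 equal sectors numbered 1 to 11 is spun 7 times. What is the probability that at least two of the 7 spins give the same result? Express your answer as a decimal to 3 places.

0.915

P(all 7 different) = 11/11 · 10/11 · ··· · 5/11 ≈ 0.085.
P(at least two equal) = 1 − 0.085 = 0.915.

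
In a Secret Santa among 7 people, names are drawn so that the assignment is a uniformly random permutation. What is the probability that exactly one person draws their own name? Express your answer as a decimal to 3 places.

0.368

Choose which one is fixed: C(7,1) = 7 ways.
The remaining 6 must have no fixed point: D(6) = 265.
P = 7·265/5040 = 53/144 ≈ 0.368.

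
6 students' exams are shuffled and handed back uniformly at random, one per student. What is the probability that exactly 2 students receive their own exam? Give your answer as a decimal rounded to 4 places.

0.1875

Choose which 2 of the 6 are fixed: C(6,2) = 15 ways.
The remaining 4 must have no fixed point: D(4) = 9.
P = 15·9/720 = 3/16 ≈ 0.1875.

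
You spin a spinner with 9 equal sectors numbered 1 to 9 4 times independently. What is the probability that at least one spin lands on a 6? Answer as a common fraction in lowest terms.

P(no spin lands on a 6) = (8/9)^4 = 4096/6561.
P(at least one) = 1 − 4096/6561 = 2465/6561.

2465/6561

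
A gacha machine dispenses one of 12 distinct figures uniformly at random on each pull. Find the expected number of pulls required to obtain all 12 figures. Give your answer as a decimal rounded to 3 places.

37.239

After i distinct types are collected, each trial gives a new one with probability (12−i)/12, so the expected wait for the next new type is 12/(12−i).
E = 12/12 + 12/11 + 12/10 + 12/9 + 12/8 + 12/7 + 12/6 + 12/5 + 12/4 + 12/3 + 12/2 + 12/1 = 86021/2310 ≈ 37.239.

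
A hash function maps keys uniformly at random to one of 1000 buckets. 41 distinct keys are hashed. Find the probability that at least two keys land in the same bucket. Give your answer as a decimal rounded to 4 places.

0.5645

It's easier to compute the probability that all 41 are distinct.
P(all distinct) = 1000/1000 · 999/1000 · ··· · 960/1000 ≈ 0.4355.
So the probability of at least one match is 1 − 0.4355 = 0.5645.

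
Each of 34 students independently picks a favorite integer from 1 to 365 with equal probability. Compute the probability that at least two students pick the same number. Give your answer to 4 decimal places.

It's easier to compute the probability that all 34 are distinct.
P(all distinct) = 365/365 · 364/365 · ··· · 332/365 ≈ 0.2047.
So the probability of at least one match is 1 − 0.2047 = 0.7953.

0.7953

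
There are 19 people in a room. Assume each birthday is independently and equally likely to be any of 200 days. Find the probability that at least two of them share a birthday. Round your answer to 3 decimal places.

0.586

It's easier to compute the probability that all 19 are distinct.
P(all distinct) = 200/200 · 199/200 · ··· · 182/200 ≈ 0.414.
So the probability of at least one match is 1 − 0.414 = 0.586.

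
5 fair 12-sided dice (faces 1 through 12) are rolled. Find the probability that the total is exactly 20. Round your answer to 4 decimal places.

0.0149

There are 12^5 = 248832 equally likely outcomes.
The number of ordered 5-tuples from {1,…,12} summing to 20 is 3701.
P(sum = 20) = 3701/248832 ≈ 0.0149.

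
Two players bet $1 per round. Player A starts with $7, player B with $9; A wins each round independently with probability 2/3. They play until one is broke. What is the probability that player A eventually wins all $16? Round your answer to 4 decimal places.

0.9922

Let r = q/p = (1/3)/(2/3) = 1/2. The recurrence P(i) = p·P(i+1) + q·P(i−1) with P(0)=0, P(16)=1 gives P(i) = (1 − r^i)/(1 − r^16).
P(7) = (1 − (1/2)^7) / (1 − (1/2)^16) = 65024/65535 ≈ 0.9922.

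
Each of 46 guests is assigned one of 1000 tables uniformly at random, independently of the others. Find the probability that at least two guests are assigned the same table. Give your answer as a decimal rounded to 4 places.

It's easier to compute the probability that all 46 are distinct.
P(all distinct) = 1000/1000 · 999/1000 · ··· · 955/1000 ≈ 0.3496.
So the probability of at least one match is 1 − 0.3496 = 0.6504.

0.6504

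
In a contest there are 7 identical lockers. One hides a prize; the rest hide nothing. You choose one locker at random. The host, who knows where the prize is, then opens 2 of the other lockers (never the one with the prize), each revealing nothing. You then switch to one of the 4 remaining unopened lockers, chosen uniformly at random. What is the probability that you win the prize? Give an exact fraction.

Your original locker holds the prize with probability 1/7, so the other 6 collectively hold it with probability 6/7.
The host can always find 2 empty lockers to open, so the reveals don't change that 6/7; it is now spread over the 4 remaining unopened lockers.
P(win by switching) = (6/7) · (1/4) = 3/14.

3/14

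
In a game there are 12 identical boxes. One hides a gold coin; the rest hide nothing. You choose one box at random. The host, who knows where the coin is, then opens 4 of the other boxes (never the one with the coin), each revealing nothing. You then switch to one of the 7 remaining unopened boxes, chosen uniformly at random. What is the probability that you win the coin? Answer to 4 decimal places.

0.1310

Your original box holds the coin with probability 1/12, so the other 11 collectively hold it with probability 11/12.
The host can always find 4 empty boxes to open, so the reveals don't change that 11/12; it is now spread over the 7 remaining unopened boxes.
P(win by switching) = (11/12) · (1/7) = 11/84 ≈ 0.1310.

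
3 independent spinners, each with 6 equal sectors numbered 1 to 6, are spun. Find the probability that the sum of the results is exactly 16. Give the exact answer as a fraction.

There are 6^3 = 216 equally likely outcomes.
The number of ordered 3-tuples from {1,…,6} summing to 16 is 6.
P(sum = 16) = 6/216 = 1/36.

1/36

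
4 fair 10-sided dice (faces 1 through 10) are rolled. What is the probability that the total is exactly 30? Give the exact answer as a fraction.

There are 10^4 = 10000 equally likely outcomes.
The number of ordered 4-tuples from {1,…,10} summing to 30 is 282.
P(sum = 30) = 282/10000 = 141/5000.

141/5000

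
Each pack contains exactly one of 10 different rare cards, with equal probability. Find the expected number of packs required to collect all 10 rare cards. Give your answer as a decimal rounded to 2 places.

After i distinct types are collected, each trial gives a new one with probability (10−i)/10, so the expected wait for the next new type is 10/(10−i).
E = 10/10 + 10/9 + 10/8 + 10/7 + 10/6 + 10/5 + 10/4 + 10/3 + 10/2 + 10/1 = 7381/252 ≈ 29.29.

29.29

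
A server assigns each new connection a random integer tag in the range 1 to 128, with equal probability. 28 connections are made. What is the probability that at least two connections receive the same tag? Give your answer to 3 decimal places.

It's easier to compute the probability that all 28 are distinct.
P(all distinct) = 128/128 · 127/128 · ··· · 101/128 ≈ 0.041.
So the probability of at least one match is 1 − 0.041 = 0.959.

0.959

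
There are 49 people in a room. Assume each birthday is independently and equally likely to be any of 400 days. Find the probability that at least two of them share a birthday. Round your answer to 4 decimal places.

0.9534

It's easier to compute the probability that all 49 are distinct.
P(all distinct) = 400/400 · 399/400 · ··· · 352/400 ≈ 0.0466.
So the probability of at least one match is 1 − 0.0466 = 0.9534.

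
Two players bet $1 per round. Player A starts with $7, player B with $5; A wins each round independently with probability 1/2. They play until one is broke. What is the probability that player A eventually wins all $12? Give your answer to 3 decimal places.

0.583

With a fair step, P(i) = ½P(i−1) + ½P(i+1) with P(0)=0, P(12)=1 has the linear solution P(i) = i/12.
P(7) = 7/12 ≈ 0.583.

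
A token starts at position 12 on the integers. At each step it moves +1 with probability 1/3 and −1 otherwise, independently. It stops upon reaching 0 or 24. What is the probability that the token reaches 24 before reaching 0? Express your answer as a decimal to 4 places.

Let r = q/p = (2/3)/(1/3) = 2. The recurrence P(i) = p·P(i+1) + q·P(i−1) with P(0)=0, P(24)=1 gives P(i) = (1 − r^i)/(1 − r^24).
P(12) = (1 − (2)^12) / (1 − (2)^24) = 1/4097 ≈ 0.0002.

0.0002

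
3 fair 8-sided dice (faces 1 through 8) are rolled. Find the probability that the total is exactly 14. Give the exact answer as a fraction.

There are 8^3 = 512 equally likely outcomes.
The number of ordered 3-tuples from {1,…,8} summing to 14 is 48.
P(sum = 14) = 48/512 = 3/32.

3/32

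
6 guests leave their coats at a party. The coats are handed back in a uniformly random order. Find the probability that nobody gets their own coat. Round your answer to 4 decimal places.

This is the derangement probability: permutations of 6 with no fixed point.
D(6) = 6! · (1 − 1/1! + 1/2! − ··· + (−1)^6/6!) = 265.
P = 265/720 = 53/144 ≈ 0.3681.

0.3681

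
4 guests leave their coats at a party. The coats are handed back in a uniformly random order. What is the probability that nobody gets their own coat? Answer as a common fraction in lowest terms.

3/8

This is the derangement probability: permutations of 4 with no fixed point.
D(4) = 4! · (1 − 1/1! + 1/2! − ··· + (−1)^4/4!) = 9.
P = 9/24 = 3/8.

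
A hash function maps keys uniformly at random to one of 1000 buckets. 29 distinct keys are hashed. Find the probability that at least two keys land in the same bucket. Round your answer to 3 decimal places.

0.336

It's easier to compute the probability that all 29 are distinct.
P(all distinct) = 1000/1000 · 999/1000 · ··· · 972/1000 ≈ 0.664.
So the probability of at least one match is 1 − 0.664 = 0.336.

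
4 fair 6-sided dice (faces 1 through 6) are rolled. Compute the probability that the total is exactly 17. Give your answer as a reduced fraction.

13/162

There are 6^4 = 1296 equally likely outcomes.
The number of ordered 4-tuples from {1,…,6} summing to 17 is 104.
P(sum = 17) = 104/1296 = 13/162.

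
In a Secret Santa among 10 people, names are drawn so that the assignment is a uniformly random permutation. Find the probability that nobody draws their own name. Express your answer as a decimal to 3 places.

0.368

This is the derangement probability: permutations of 10 with no fixed point.
D(10) = 10! · (1 − 1/1! + 1/2! − ··· + (−1)^10/10!) = 1334961.
P = 1334961/3628800 = 16481/44800 ≈ 0.368.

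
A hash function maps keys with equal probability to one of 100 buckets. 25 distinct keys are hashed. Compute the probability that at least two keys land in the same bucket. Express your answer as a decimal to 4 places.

0.9624

It's easier to compute the probability that all 25 are distinct.
P(all distinct) = 100/100 · 99/100 · ··· · 76/100 ≈ 0.0376.
So the probability of at least one match is 1 − 0.0376 = 0.9624.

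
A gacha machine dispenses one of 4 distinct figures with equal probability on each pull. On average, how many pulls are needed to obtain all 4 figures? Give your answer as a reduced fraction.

After i distinct types are collected, each trial gives a new one with probability (4−i)/4, so the expected wait for the next new type is 4/(4−i).
E = 4/4 + 4/3 + 4/2 + 4/1 = 25/3.

25/3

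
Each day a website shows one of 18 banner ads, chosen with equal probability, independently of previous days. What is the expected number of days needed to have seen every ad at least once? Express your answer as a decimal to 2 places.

62.91

After i distinct types are collected, each trial gives a new one with probability (18−i)/18, so the expected wait for the next new type is 18/(18−i).
E = 18/18 + 18/17 + 18/16 + 18/15 + 18/14 + 18/13 + 18/12 + 18/11 + 18/10 + 18/9 + 18/8 + 18/7 + 18/6 + 18/5 + 18/4 + 18/3 + 18/2 + 18/1 = 42822903/680680 ≈ 62.91.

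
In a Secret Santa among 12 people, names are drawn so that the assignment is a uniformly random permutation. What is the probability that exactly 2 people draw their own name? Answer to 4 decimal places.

Choose which 2 of the 12 are fixed: C(12,2) = 66 ways.
The remaining 10 must have no fixed point: D(10) = 1334961.
P = 66·1334961/479001600 = 16481/89600 ≈ 0.1839.

0.1839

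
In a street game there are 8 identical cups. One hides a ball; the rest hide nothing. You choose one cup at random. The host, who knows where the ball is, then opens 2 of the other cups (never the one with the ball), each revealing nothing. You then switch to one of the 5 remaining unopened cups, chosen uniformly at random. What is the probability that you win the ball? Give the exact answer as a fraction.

Your original cup holds the ball with probability 1/8, so the other 7 collectively hold it with probability 7/8.
The host can always find 2 empty cups to open, so the reveals don't change that 7/8; it is now spread over the 5 remaining unopened cups.
P(win by switching) = (7/8) · (1/5) = 7/40.

7/40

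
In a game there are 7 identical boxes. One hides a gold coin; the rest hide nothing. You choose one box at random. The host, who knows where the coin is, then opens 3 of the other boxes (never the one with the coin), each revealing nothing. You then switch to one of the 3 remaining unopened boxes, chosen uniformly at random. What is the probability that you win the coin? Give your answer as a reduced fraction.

2/7

Your original box holds the coin with probability 1/7, so the other 6 collectively hold it with probability 6/7.
The host can always find 3 empty boxes to open, so the reveals don't change that 6/7; it is now spread over the 3 remaining unopened boxes.
P(win by switching) = (6/7) · (1/3) = 2/7.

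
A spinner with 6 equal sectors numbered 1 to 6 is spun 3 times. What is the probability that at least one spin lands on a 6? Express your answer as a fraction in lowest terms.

P(no spin lands on a 6) = (5/6)^3 = 125/216.
P(at least one) = 1 − 125/216 = 91/216.

91/216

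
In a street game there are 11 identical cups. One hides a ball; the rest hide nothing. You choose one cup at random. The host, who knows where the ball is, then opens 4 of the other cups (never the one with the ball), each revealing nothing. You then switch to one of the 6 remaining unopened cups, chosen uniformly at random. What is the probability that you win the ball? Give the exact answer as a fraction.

Your original cup holds the ball with probability 1/11, so the other 10 collectively hold it with probability 10/11.
The host can always find 4 empty cups to open, so the reveals don't change that 10/11; it is now spread over the 6 remaining unopened cups.
P(win by switching) = (10/11) · (1/6) = 5/33.

5/33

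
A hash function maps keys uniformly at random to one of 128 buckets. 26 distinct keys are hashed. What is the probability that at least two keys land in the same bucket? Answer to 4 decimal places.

0.9346

It's easier to compute the probability that all 26 are distinct.
P(all distinct) = 128/128 · 127/128 · ··· · 103/128 ≈ 0.0654.
So the probability of at least one match is 1 − 0.0654 = 0.9346.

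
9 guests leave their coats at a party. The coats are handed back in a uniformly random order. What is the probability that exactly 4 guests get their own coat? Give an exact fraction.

Choose which 4 of the 9 are fixed: C(9,4) = 126 ways.
The remaining 5 must have no fixed point: D(5) = 44.
P = 126·44/362880 = 11/720.

11/720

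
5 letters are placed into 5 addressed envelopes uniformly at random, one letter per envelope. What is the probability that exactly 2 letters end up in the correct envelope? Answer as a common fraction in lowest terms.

1/6

Choose which 2 of the 5 are fixed: C(5,2) = 10 ways.
The remaining 3 must have no fixed point: D(3) = 2.
P = 10·2/120 = 1/6.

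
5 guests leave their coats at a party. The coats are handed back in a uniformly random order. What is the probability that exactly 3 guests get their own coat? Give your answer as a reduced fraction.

Choose which 3 of the 5 are fixed: C(5,3) = 10 ways.
The remaining 2 must have no fixed point: D(2) = 1.
P = 10·1/120 = 1/12.

1/12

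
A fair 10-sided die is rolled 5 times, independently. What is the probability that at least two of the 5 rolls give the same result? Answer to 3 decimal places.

0.698

P(all 5 different) = 10/10 · 9/10 · ··· · 6/10 ≈ 0.302.
P(at least two equal) = 1 − 0.302 = 0.698.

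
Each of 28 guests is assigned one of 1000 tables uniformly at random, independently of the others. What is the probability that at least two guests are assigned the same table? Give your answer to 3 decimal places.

It's easier to compute the probability that all 28 are distinct.
P(all distinct) = 1000/1000 · 999/1000 · ··· · 973/1000 ≈ 0.683.
So the probability of at least one match is 1 − 0.683 = 0.317.

0.317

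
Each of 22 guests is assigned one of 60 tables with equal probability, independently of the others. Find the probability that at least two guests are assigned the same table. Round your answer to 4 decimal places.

It's easier to compute the probability that all 22 are distinct.
P(all distinct) = 60/60 · 59/60 · ··· · 39/60 ≈ 0.0121.
So the probability of at least one match is 1 − 0.0121 = 0.9879.

0.9879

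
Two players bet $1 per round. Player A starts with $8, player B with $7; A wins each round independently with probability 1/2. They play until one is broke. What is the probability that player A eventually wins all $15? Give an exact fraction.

With a fair step, P(i) = ½P(i−1) + ½P(i+1) with P(0)=0, P(15)=1 has the linear solution P(i) = i/15.
P(8) = 8/15.

8/15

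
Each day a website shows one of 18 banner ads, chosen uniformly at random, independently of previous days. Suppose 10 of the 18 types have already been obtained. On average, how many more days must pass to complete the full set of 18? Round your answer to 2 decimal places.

Starting from 10 distinct types, each trial gives a new one with probability (18−i)/18 when i types are held, so the wait for the next new type is 18/(18−i).
E = 18/8 + 18/7 + 18/6 + 18/5 + 18/4 + 18/3 + 18/2 + 18/1 = 6849/140 ≈ 48.92.

48.92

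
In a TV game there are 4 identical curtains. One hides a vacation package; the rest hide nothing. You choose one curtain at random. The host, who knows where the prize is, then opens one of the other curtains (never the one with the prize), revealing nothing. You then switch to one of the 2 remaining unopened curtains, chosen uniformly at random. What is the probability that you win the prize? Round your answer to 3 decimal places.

0.375

Your original curtain holds the prize with probability 1/4, so the other 3 collectively hold it with probability 3/4.
The host can always find an empty curtain to open, so this doesn't change that 3/4; it is now spread over the 2 remaining unopened curtains.
P(win by switching) = (3/4) · (1/2) = 3/8 ≈ 0.375.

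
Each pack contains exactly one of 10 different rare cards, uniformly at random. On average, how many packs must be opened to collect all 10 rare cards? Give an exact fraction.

7381/252

After i distinct types are collected, each trial gives a new one with probability (10−i)/10, so the expected wait for the next new type is 10/(10−i).
E = 10/10 + 10/9 + 10/8 + 10/7 + 10/6 + 10/5 + 10/4 + 10/3 + 10/2 + 10/1 = 7381/252.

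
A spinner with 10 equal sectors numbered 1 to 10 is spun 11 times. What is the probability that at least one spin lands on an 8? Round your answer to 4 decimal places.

P(no spin lands on an 8) = (9/10)^11 ≈ 0.3138.
P(at least one) = 1 − 0.3138 = 0.6862.

0.6862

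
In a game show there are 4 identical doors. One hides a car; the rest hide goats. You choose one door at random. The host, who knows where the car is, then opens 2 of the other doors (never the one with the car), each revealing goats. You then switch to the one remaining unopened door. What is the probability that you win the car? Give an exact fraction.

Your original door holds the car with probability 1/4, so the other 3 collectively hold it with probability 3/4.
The host can always find 2 empty doors to open, so the reveals don't change that 3/4; it is now spread over the 1 remaining unopened door.
P(win by switching) = (3/4) · (1/1) = 3/4.

3/4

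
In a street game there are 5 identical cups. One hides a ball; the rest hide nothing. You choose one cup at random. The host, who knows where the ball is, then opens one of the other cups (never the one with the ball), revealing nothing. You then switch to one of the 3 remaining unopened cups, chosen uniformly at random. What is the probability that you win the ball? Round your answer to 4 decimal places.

Your original cup holds the ball with probability 1/5, so the other 4 collectively hold it with probability 4/5.
The host can always find an empty cup to open, so this doesn't change that 4/5; it is now spread over the 3 remaining unopened cups.
P(win by switching) = (4/5) · (1/3) = 4/15 ≈ 0.2667.

0.2667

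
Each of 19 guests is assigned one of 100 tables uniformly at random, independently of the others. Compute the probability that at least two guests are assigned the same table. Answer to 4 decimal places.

0.8390

It's easier to compute the probability that all 19 are distinct.
P(all distinct) = 100/100 · 99/100 · ··· · 82/100 ≈ 0.1610.
So the probability of at least one match is 1 − 0.1610 = 0.8390.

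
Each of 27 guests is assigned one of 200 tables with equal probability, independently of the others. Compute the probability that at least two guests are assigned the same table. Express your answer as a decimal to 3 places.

It's easier to compute the probability that all 27 are distinct.
P(all distinct) = 200/200 · 199/200 · ··· · 174/200 ≈ 0.159.
So the probability of at least one match is 1 − 0.159 = 0.841.

0.841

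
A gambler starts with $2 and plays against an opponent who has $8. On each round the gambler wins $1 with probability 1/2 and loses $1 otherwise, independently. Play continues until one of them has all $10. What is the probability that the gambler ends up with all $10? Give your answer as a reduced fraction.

1/5

With a fair step, P(i) = ½P(i−1) + ½P(i+1) with P(0)=0, P(10)=1 has the linear solution P(i) = i/10.
P(2) = 2/10 = 1/5.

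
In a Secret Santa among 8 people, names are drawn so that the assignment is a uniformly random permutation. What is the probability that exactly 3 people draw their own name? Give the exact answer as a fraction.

11/180

Choose which 3 of the 8 are fixed: C(8,3) = 56 ways.
The remaining 5 must have no fixed point: D(5) = 44.
P = 56·44/40320 = 11/180.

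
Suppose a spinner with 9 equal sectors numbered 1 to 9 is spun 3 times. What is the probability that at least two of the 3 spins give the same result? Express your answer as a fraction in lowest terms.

P(all 3 different) = 9/9 · 8/9 · ··· · 7/9 = 56/81.
P(at least two equal) = 1 − 56/81 = 25/81.

25/81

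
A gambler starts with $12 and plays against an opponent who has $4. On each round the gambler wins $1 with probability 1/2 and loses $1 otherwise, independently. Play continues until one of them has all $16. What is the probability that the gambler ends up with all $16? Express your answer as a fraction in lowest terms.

With a fair step, P(i) = ½P(i−1) + ½P(i+1) with P(0)=0, P(16)=1 has the linear solution P(i) = i/16.
P(12) = 12/16 = 3/4.

3/4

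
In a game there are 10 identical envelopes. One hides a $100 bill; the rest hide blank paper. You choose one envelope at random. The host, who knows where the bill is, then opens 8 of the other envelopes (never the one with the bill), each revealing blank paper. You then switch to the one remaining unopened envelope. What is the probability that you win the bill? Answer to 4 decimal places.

Your original envelope holds the bill with probability 1/10, so the other 9 collectively hold it with probability 9/10.
The host can always find 8 empty envelopes to open, so the reveals don't change that 9/10; it is now spread over the 1 remaining unopened envelope.
P(win by switching) = (9/10) · (1/1) = 9/10 ≈ 0.9000.

0.9000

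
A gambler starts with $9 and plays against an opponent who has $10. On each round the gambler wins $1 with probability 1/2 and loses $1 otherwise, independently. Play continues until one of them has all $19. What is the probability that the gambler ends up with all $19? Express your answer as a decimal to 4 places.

With a fair step, P(i) = ½P(i−1) + ½P(i+1) with P(0)=0, P(19)=1 has the linear solution P(i) = i/19.
P(9) = 9/19 ≈ 0.4737.

0.4737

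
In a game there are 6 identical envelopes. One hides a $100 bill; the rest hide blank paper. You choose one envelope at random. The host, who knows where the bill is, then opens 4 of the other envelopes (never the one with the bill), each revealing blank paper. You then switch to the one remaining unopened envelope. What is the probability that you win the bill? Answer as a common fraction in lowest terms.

Your original envelope holds the bill with probability 1/6, so the other 5 collectively hold it with probability 5/6.
The host can always find 4 empty envelopes to open, so the reveals don't change that 5/6; it is now spread over the 1 remaining unopened envelope.
P(win by switching) = (5/6) · (1/1) = 5/6.

5/6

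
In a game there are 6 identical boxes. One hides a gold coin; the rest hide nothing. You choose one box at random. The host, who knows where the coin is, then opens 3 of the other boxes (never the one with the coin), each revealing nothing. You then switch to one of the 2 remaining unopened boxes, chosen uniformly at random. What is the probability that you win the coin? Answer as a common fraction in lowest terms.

Your original box holds the coin with probability 1/6, so the other 5 collectively hold it with probability 5/6.
The host can always find 3 empty boxes to open, so the reveals don't change that 5/6; it is now spread over the 2 remaining unopened boxes.
P(win by switching) = (5/6) · (1/2) = 5/12.

5/12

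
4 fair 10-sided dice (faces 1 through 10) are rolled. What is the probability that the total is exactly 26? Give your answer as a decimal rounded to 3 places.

0.054

There are 10^4 = 10000 equally likely outcomes.
The number of ordered 4-tuples from {1,…,10} summing to 26 is 540.
P(sum = 26) = 540/10000 = 27/500 ≈ 0.054.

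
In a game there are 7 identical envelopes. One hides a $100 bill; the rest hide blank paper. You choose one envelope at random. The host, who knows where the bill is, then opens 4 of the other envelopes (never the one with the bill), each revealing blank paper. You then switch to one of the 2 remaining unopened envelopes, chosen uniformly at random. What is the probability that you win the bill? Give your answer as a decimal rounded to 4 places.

0.4286

Your original envelope holds the bill with probability 1/7, so the other 6 collectively hold it with probability 6/7.
The host can always find 4 empty envelopes to open, so the reveals don't change that 6/7; it is now spread over the 2 remaining unopened envelopes.
P(win by switching) = (6/7) · (1/2) = 3/7 ≈ 0.4286.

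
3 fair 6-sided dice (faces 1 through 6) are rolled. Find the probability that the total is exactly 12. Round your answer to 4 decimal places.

0.1157

There are 6^3 = 216 equally likely outcomes.
The number of ordered 3-tuples from {1,…,6} summing to 12 is 25.
P(sum = 12) = 25/216 ≈ 0.1157.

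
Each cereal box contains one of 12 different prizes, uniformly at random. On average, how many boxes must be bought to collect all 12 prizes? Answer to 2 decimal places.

After i distinct types are collected, each trial gives a new one with probability (12−i)/12, so the expected wait for the next new type is 12/(12−i).
E = 12/12 + 12/11 + 12/10 + 12/9 + 12/8 + 12/7 + 12/6 + 12/5 + 12/4 + 12/3 + 12/2 + 12/1 = 86021/2310 ≈ 37.24.

37.24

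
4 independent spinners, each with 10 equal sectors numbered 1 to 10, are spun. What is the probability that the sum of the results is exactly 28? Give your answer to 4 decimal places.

There are 10^4 = 10000 equally likely outcomes.
The number of ordered 4-tuples from {1,…,10} summing to 28 is 415.
P(sum = 28) = 415/10000 = 83/2000 ≈ 0.0415.

0.0415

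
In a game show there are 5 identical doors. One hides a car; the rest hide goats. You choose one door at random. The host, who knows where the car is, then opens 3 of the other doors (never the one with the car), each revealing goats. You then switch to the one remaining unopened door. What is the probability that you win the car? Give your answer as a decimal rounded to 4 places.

0.8000

Your original door holds the car with probability 1/5, so the other 4 collectively hold it with probability 4/5.
The host can always find 3 empty doors to open, so the reveals don't change that 4/5; it is now spread over the 1 remaining unopened door.
P(win by switching) = (4/5) · (1/1) = 4/5 ≈ 0.8000.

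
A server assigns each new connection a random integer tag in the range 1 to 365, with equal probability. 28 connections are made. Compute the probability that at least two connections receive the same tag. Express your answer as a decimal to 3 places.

0.654

It's easier to compute the probability that all 28 are distinct.
P(all distinct) = 365/365 · 364/365 · ··· · 338/365 ≈ 0.346.
So the probability of at least one match is 1 − 0.346 = 0.654.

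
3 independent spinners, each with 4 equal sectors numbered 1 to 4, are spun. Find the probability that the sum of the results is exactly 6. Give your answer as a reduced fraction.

There are 4^3 = 64 equally likely outcomes.
The number of ordered 3-tuples from {1,…,4} summing to 6 is 10.
P(sum = 6) = 10/64 = 5/32.

5/32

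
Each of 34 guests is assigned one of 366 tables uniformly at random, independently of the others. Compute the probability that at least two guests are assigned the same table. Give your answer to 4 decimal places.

0.7944

It's easier to compute the probability that all 34 are distinct.
P(all distinct) = 366/366 · 365/366 · ··· · 333/366 ≈ 0.2056.
So the probability of at least one match is 1 − 0.2056 = 0.7944.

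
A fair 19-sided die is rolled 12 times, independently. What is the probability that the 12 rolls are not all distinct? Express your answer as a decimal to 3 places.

0.989

P(all 12 different) = 19/19 · 18/19 · ··· · 8/19 ≈ 0.011.
P(at least two equal) = 1 − 0.011 = 0.989.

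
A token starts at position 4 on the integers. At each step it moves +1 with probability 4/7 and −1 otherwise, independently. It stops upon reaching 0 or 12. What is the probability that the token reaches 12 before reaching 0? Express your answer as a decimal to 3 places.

Let r = q/p = (3/7)/(4/7) = 3/4. The recurrence P(i) = p·P(i+1) + q·P(i−1) with P(0)=0, P(12)=1 gives P(i) = (1 − r^i)/(1 − r^12).
P(4) = (1 − (3/4)^4) / (1 − (3/4)^12) = 65536/92833 ≈ 0.706.

0.706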